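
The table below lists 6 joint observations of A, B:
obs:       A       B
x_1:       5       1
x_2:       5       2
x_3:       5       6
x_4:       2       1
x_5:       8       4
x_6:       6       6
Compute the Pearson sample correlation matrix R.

Step 1 — column means:
  mean(A) = (5 + 5 + 5 + 2 + 8 + 6) / 6 = 31/6 = 5.1667
  mean(B) = (1 + 2 + 6 + 1 + 4 + 6) / 6 = 20/6 = 3.3333

Step 2 — sample variances and covariances s[i,j] = (1/(n-1)) · Σ_k (x_{k,i} - mean_i) · (x_{k,j} - mean_j), with n-1 = 5:
  s[A,A] = ((-0.1667)·(-0.1667) + (-0.1667)·(-0.1667) + (-0.1667)·(-0.1667) + (-3.1667)·(-3.1667) + (2.8333)·(2.8333) + (0.8333)·(0.8333)) / 5 = 18.8333/5 = 3.7667
  s[A,B] = ((-0.1667)·(-2.3333) + (-0.1667)·(-1.3333) + (-0.1667)·(2.6667) + (-3.1667)·(-2.3333) + (2.8333)·(0.6667) + (0.8333)·(2.6667)) / 5 = 11.6667/5 = 2.3333
  s[B,B] = ((-2.3333)·(-2.3333) + (-1.3333)·(-1.3333) + (2.6667)·(2.6667) + (-2.3333)·(-2.3333) + (0.6667)·(0.6667) + (2.6667)·(2.6667)) / 5 = 27.3333/5 = 5.4667
  Sample standard deviations s_i = √(s[i,i]):
  s(A) = √(3.7667) = 1.9408
  s(B) = √(5.4667) = 2.3381

Step 3 — r_{ij} = s_{ij} / (s_i · s_j):
  r[A,A] = 1 (diagonal).
  r[A,B] = 2.3333 / (1.9408 · 2.3381) = 2.3333 / 4.5377 = 0.5142
  r[B,B] = 1 (diagonal).

R is symmetric with unit diagonal. Assembling:

R = [[1, 0.5142],
 [0.5142, 1]]


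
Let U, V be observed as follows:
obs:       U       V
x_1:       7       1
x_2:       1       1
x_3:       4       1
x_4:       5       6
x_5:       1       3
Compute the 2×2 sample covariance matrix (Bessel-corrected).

Step 1 — column means:
  mean(U) = (7 + 1 + 4 + 5 + 1) / 5 = 18/5 = 3.6
  mean(V) = (1 + 1 + 1 + 6 + 3) / 5 = 12/5 = 2.4

Step 2 — sample covariance S[i,j] = (1/(n-1)) · Σ_k (x_{k,i} - mean_i) · (x_{k,j} - mean_j), with n-1 = 4.
  S[U,U] = ((3.4)·(3.4) + (-2.6)·(-2.6) + (0.4)·(0.4) + (1.4)·(1.4) + (-2.6)·(-2.6)) / 4 = 27.2/4 = 6.8
  S[U,V] = ((3.4)·(-1.4) + (-2.6)·(-1.4) + (0.4)·(-1.4) + (1.4)·(3.6) + (-2.6)·(0.6)) / 4 = 1.8/4 = 0.45
  S[V,V] = ((-1.4)·(-1.4) + (-1.4)·(-1.4) + (-1.4)·(-1.4) + (3.6)·(3.6) + (0.6)·(0.6)) / 4 = 19.2/4 = 4.8

S is symmetric (S[j,i] = S[i,j]). Assembling:

S = [[6.8, 0.45],
 [0.45, 4.8]]


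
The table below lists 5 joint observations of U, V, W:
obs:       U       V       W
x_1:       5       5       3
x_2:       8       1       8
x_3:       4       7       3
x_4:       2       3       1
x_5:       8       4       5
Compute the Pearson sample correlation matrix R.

Step 1 — column means:
  mean(U) = (5 + 8 + 4 + 2 + 8) / 5 = 27/5 = 5.4
  mean(V) = (5 + 1 + 7 + 3 + 4) / 5 = 20/5 = 4
  mean(W) = (3 + 8 + 3 + 1 + 5) / 5 = 20/5 = 4

Step 2 — sample variances and covariances s[i,j] = (1/(n-1)) · Σ_k (x_{k,i} - mean_i) · (x_{k,j} - mean_j), with n-1 = 4:
  s[U,U] = ((-0.4)·(-0.4) + (2.6)·(2.6) + (-1.4)·(-1.4) + (-3.4)·(-3.4) + (2.6)·(2.6)) / 4 = 27.2/4 = 6.8
  s[U,V] = ((-0.4)·(1) + (2.6)·(-3) + (-1.4)·(3) + (-3.4)·(-1) + (2.6)·(0)) / 4 = -9/4 = -2.25
  s[U,W] = ((-0.4)·(-1) + (2.6)·(4) + (-1.4)·(-1) + (-3.4)·(-3) + (2.6)·(1)) / 4 = 25/4 = 6.25
  s[V,V] = ((1)·(1) + (-3)·(-3) + (3)·(3) + (-1)·(-1) + (0)·(0)) / 4 = 20/4 = 5
  s[V,W] = ((1)·(-1) + (-3)·(4) + (3)·(-1) + (-1)·(-3) + (0)·(1)) / 4 = -13/4 = -3.25
  s[W,W] = ((-1)·(-1) + (4)·(4) + (-1)·(-1) + (-3)·(-3) + (1)·(1)) / 4 = 28/4 = 7
  Sample standard deviations s_i = √(s[i,i]):
  s(U) = √(6.8) = 2.6077
  s(V) = √(5) = 2.2361
  s(W) = √(7) = 2.6458

Step 3 — r_{ij} = s_{ij} / (s_i · s_j):
  r[U,U] = 1 (diagonal).
  r[U,V] = -2.25 / (2.6077 · 2.2361) = -2.25 / 5.831 = -0.3859
  r[U,W] = 6.25 / (2.6077 · 2.6458) = 6.25 / 6.8993 = 0.9059
  r[V,V] = 1 (diagonal).
  r[V,W] = -3.25 / (2.2361 · 2.6458) = -3.25 / 5.9161 = -0.5494
  r[W,W] = 1 (diagonal).

R is symmetric with unit diagonal. Assembling:

R = [[1, -0.3859, 0.9059],
 [-0.3859, 1, -0.5494],
 [0.9059, -0.5494, 1]]


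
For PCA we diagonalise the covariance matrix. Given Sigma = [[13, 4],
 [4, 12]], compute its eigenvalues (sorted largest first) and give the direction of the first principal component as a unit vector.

Step 1 — characteristic polynomial of 2×2 Sigma:
  det(Sigma - λI) = λ² - trace · λ + det = 0.
  trace = 13 + 12 = 25, det = 13·12 - (4)² = 140.
Step 2 — discriminant:
  Δ = trace² - 4·det = 625 - 560 = 65.
Step 3 — eigenvalues:
  λ = (trace ± √Δ)/2 = (25 ± 8.0623)/2,
  λ_1 = 16.5311,  λ_2 = 8.4689.

Step 4 — unit eigenvector for λ_1: solve (Sigma - λ_1 I)v = 0. First row:
  (13 - 16.5311)·v_x + (4)·v_y = 0, i.e. (-3.5311)·v_x + (4)·v_y = 0,
  so v ∝ (b, λ_1 - a) = (4, 3.5311) = u.
  ||u|| = √((4)² + (3.5311)²) = √(28.4689) ≈ 5.3356,
  v_1 = u/||u|| ≈ (0.7497, 0.6618) (||v_1|| = 1).

λ_1 = 16.5311,  λ_2 = 8.4689;  v_1 ≈ (0.7497, 0.6618)


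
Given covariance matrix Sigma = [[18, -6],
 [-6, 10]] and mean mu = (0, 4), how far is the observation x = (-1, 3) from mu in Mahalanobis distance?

Step 1 — centre the observation: (x - mu) = (-1, -1).

Step 2 — invert Sigma. det(Sigma) = 18·10 - (-6)² = 144.
  Sigma^{-1} = (1/det) · [[d, -b], [-b, a]] = [[0.0694, 0.0417],
 [0.0417, 0.125]].

Step 3 — form the quadratic (x - mu)^T · Sigma^{-1} · (x - mu):
  Sigma^{-1} · (x - mu) = (-0.1111, -0.1667).
  (x - mu)^T · [Sigma^{-1} · (x - mu)] = (-1)·(-0.1111) + (-1)·(-0.1667) = 0.2778.

Step 4 — take square root: d = √(0.2778) ≈ 0.527.

d(x, mu) = √(0.2778) ≈ 0.527


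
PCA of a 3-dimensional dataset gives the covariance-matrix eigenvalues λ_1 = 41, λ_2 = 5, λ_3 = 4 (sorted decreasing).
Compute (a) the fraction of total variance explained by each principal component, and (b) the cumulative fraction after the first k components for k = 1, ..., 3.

Step 1 — total variance = trace(Sigma) = Σ λ_i = 41 + 5 + 4 = 50.

Step 2 — fraction explained by component i = λ_i / Σ λ:
  PC1: 41/50 = 0.82
  PC2: 5/50 = 0.1
  PC3: 4/50 = 0.08

Step 3 — cumulative fraction after k components = (λ_1 + ... + λ_k) / Σ λ:
  k = 1: 41/50 = 0.82
  k = 2: (41 + 5)/50 = 46/50 = 0.92
  k = 3: (41 + 5 + 4)/50 = 50/50 = 1

Summary (fraction, with percent):

explained: PC1 0.82 (82%), PC2 0.1 (10%), PC3 0.08 (8%);  cumulative: 0.82, 0.92, 1


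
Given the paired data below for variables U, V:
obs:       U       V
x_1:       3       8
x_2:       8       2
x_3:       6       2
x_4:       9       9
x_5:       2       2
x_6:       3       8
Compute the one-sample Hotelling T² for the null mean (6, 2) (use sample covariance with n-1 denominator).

Step 1 — sample mean vector:
  mean(U) = (3 + 8 + 6 + 9 + 2 + 3) / 6 = 31/6 = 5.1667
  mean(V) = (8 + 2 + 2 + 9 + 2 + 8) / 6 = 31/6 = 5.1667
  x̄ = (5.1667, 5.1667),  deviation x̄ - mu_0 = (5.1667, 5.1667) - (6, 2) = (-0.8333, 3.1667).

Step 2 — sample covariance matrix, S[i,j] = (1/(n-1)) · Σ_k (x_{k,i} - mean_i) · (x_{k,j} - mean_j), divisor n-1 = 5:
  S[U,U] = ((-2.1667)·(-2.1667) + (2.8333)·(2.8333) + (0.8333)·(0.8333) + (3.8333)·(3.8333) + (-3.1667)·(-3.1667) + (-2.1667)·(-2.1667)) / 5 = 42.8333/5 = 8.5667
  S[U,V] = ((-2.1667)·(2.8333) + (2.8333)·(-3.1667) + (0.8333)·(-3.1667) + (3.8333)·(3.8333) + (-3.1667)·(-3.1667) + (-2.1667)·(2.8333)) / 5 = 0.8333/5 = 0.1667
  S[V,V] = ((2.8333)·(2.8333) + (-3.1667)·(-3.1667) + (-3.1667)·(-3.1667) + (3.8333)·(3.8333) + (-3.1667)·(-3.1667) + (2.8333)·(2.8333)) / 5 = 60.8333/5 = 12.1667
  S = [[8.5667, 0.1667],
 [0.1667, 12.1667]].

Step 3 — invert S. det(S) = 8.5667·12.1667 - (0.1667)² = 104.2.
  S^{-1} = (1/det) · [[d, -b], [-b, a]] = [[0.1168, -0.0016],
 [-0.0016, 0.0822]].

Step 4 — quadratic form (x̄ - mu_0)^T · S^{-1} · (x̄ - mu_0):
  S^{-1} · (x̄ - mu_0) = (-0.1024, 0.2617),
  (x̄ - mu_0)^T · [...] = (-0.8333)·(-0.1024) + (3.1667)·(0.2617) = 0.9139.

Step 5 — scale by n: T² = 6 · 0.9139 = 5.4837.

T² ≈ 5.4837


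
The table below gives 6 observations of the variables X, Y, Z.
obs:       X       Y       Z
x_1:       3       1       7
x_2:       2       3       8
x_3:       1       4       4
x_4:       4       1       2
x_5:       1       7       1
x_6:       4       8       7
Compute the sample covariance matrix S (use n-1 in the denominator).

Step 1 — column means:
  mean(X) = (3 + 2 + 1 + 4 + 1 + 4) / 6 = 15/6 = 2.5
  mean(Y) = (1 + 3 + 4 + 1 + 7 + 8) / 6 = 24/6 = 4
  mean(Z) = (7 + 8 + 4 + 2 + 1 + 7) / 6 = 29/6 = 4.8333

Step 2 — sample covariance S[i,j] = (1/(n-1)) · Σ_k (x_{k,i} - mean_i) · (x_{k,j} - mean_j), with n-1 = 5.
  S[X,X] = ((0.5)·(0.5) + (-0.5)·(-0.5) + (-1.5)·(-1.5) + (1.5)·(1.5) + (-1.5)·(-1.5) + (1.5)·(1.5)) / 5 = 9.5/5 = 1.9
  S[X,Y] = ((0.5)·(-3) + (-0.5)·(-1) + (-1.5)·(0) + (1.5)·(-3) + (-1.5)·(3) + (1.5)·(4)) / 5 = -4/5 = -0.8
  S[X,Z] = ((0.5)·(2.1667) + (-0.5)·(3.1667) + (-1.5)·(-0.8333) + (1.5)·(-2.8333) + (-1.5)·(-3.8333) + (1.5)·(2.1667)) / 5 = 5.5/5 = 1.1
  S[Y,Y] = ((-3)·(-3) + (-1)·(-1) + (0)·(0) + (-3)·(-3) + (3)·(3) + (4)·(4)) / 5 = 44/5 = 8.8
  S[Y,Z] = ((-3)·(2.1667) + (-1)·(3.1667) + (0)·(-0.8333) + (-3)·(-2.8333) + (3)·(-3.8333) + (4)·(2.1667)) / 5 = -4/5 = -0.8
  S[Z,Z] = ((2.1667)·(2.1667) + (3.1667)·(3.1667) + (-0.8333)·(-0.8333) + (-2.8333)·(-2.8333) + (-3.8333)·(-3.8333) + (2.1667)·(2.1667)) / 5 = 42.8333/5 = 8.5667

S is symmetric (S[j,i] = S[i,j]). Assembling:

S = [[1.9, -0.8, 1.1],
 [-0.8, 8.8, -0.8],
 [1.1, -0.8, 8.5667]]


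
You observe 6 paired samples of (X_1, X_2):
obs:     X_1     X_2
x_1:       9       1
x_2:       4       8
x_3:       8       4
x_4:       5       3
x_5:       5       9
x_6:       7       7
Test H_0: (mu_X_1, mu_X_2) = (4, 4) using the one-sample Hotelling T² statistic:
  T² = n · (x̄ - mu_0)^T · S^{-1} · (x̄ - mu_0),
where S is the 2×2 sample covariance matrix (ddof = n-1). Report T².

Step 1 — sample mean vector:
  mean(X_1) = (9 + 4 + 8 + 5 + 5 + 7) / 6 = 38/6 = 6.3333
  mean(X_2) = (1 + 8 + 4 + 3 + 9 + 7) / 6 = 32/6 = 5.3333
  x̄ = (6.3333, 5.3333),  deviation x̄ - mu_0 = (6.3333, 5.3333) - (4, 4) = (2.3333, 1.3333).

Step 2 — sample covariance matrix, S[i,j] = (1/(n-1)) · Σ_k (x_{k,i} - mean_i) · (x_{k,j} - mean_j), divisor n-1 = 5:
  S[X_1,X_1] = ((2.6667)·(2.6667) + (-2.3333)·(-2.3333) + (1.6667)·(1.6667) + (-1.3333)·(-1.3333) + (-1.3333)·(-1.3333) + (0.6667)·(0.6667)) / 5 = 19.3333/5 = 3.8667
  S[X_1,X_2] = ((2.6667)·(-4.3333) + (-2.3333)·(2.6667) + (1.6667)·(-1.3333) + (-1.3333)·(-2.3333) + (-1.3333)·(3.6667) + (0.6667)·(1.6667)) / 5 = -20.6667/5 = -4.1333
  S[X_2,X_2] = ((-4.3333)·(-4.3333) + (2.6667)·(2.6667) + (-1.3333)·(-1.3333) + (-2.3333)·(-2.3333) + (3.6667)·(3.6667) + (1.6667)·(1.6667)) / 5 = 49.3333/5 = 9.8667
  S = [[3.8667, -4.1333],
 [-4.1333, 9.8667]].

Step 3 — invert S. det(S) = 3.8667·9.8667 - (-4.1333)² = 21.0667.
  S^{-1} = (1/det) · [[d, -b], [-b, a]] = [[0.4684, 0.1962],
 [0.1962, 0.1835]].

Step 4 — quadratic form (x̄ - mu_0)^T · S^{-1} · (x̄ - mu_0):
  S^{-1} · (x̄ - mu_0) = (1.3544, 0.7025),
  (x̄ - mu_0)^T · [...] = (2.3333)·(1.3544) + (1.3333)·(0.7025) = 4.097.

Step 5 — scale by n: T² = 6 · 4.097 = 24.5823.

T² ≈ 24.5823


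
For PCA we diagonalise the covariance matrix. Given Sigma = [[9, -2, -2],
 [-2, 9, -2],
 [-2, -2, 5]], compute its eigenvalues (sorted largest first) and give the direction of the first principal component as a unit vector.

Step 1 — characteristic polynomial p(λ) = det(λI - Sigma) = λ³ - tr·λ² + c_1·λ - det, where tr = trace, c_1 = sum of the principal 2×2 minors, det = det(Sigma):
  tr = 9 + 9 + 5 = 23,
  c_1 = (9·9 - (-2)²) + (9·5 - (-2)²) + (9·5 - (-2)²) = 77 + 41 + 41 = 159,
  det = 9·(9·5 - (-2)²) - (-2)·((-2)·5 - (-2)·(-2)) + (-2)·((-2)·(-2) - 9·(-2)) = 9·(41) - (-2)·(-14) + (-2)·(22) = 297.
  So p(λ) = λ³ - 23λ² + 159λ - 297.
Step 2 — look for an integer root (rational root theorem: any rational root is an integer divisor of 297). Testing λ = 3:
  p(3) = 27 - 207 + 477 - 297 = 0  ✓
  Dividing out (λ - 3): p(λ) = (λ - 3)(λ² - 20λ + 99).
Step 3 — remaining eigenvalues from the quadratic λ² - 20λ + 99 = 0:
  Δ = 20² - 4·99 = 400 - 396 = 4,  λ = (20 ± √4)/2 = (20 ± 2)/2 = 11 or 9.
  Sorted: λ_1 = 11,  λ_2 = 9,  λ_3 = 3  (check: sum = 23 = tr ✓).

Step 4 — unit eigenvector for λ_1 = 11: v spans the null space of (Sigma - λ_1 I), whose rows are
  r_1 = (-2, -2, -2),  r_2 = (-2, -2, -2),  r_3 = (-2, -2, -6).
  v is orthogonal to every row, so take v ∝ r_1 × r_3 = ((-2)·(-6) - (-2)·(-2), (-2)·(-2) - (-2)·(-6), (-2)·(-2) - (-2)·(-2)) = (8, -8, 0).
  Rescale (divide by 8): u = (1, -1, 0).
  ||u|| = √((1)² + (-1)² + (0)²) = √(2) ≈ 1.4142,  v_1 = u/||u|| ≈ (0.7071, -0.7071, 0) (||v_1|| = 1).

λ_1 = 11,  λ_2 = 9,  λ_3 = 3;  v_1 ≈ (0.7071, -0.7071, 0)


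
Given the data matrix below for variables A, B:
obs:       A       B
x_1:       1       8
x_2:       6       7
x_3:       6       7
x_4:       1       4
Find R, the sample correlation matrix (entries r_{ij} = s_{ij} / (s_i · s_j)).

Step 1 — column means:
  mean(A) = (1 + 6 + 6 + 1) / 4 = 14/4 = 3.5
  mean(B) = (8 + 7 + 7 + 4) / 4 = 26/4 = 6.5

Step 2 — sample variances and covariances s[i,j] = (1/(n-1)) · Σ_k (x_{k,i} - mean_i) · (x_{k,j} - mean_j), with n-1 = 3:
  s[A,A] = ((-2.5)·(-2.5) + (2.5)·(2.5) + (2.5)·(2.5) + (-2.5)·(-2.5)) / 3 = 25/3 = 8.3333
  s[A,B] = ((-2.5)·(1.5) + (2.5)·(0.5) + (2.5)·(0.5) + (-2.5)·(-2.5)) / 3 = 5/3 = 1.6667
  s[B,B] = ((1.5)·(1.5) + (0.5)·(0.5) + (0.5)·(0.5) + (-2.5)·(-2.5)) / 3 = 9/3 = 3
  Sample standard deviations s_i = √(s[i,i]):
  s(A) = √(8.3333) = 2.8868
  s(B) = √(3) = 1.7321

Step 3 — r_{ij} = s_{ij} / (s_i · s_j):
  r[A,A] = 1 (diagonal).
  r[A,B] = 1.6667 / (2.8868 · 1.7321) = 1.6667 / 5 = 0.3333
  r[B,B] = 1 (diagonal).

R is symmetric with unit diagonal. Assembling:

R = [[1, 0.3333],
 [0.3333, 1]]


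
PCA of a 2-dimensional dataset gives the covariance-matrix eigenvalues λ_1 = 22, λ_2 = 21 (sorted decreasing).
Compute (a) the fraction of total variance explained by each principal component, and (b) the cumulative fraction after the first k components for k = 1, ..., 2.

Step 1 — total variance = trace(Sigma) = Σ λ_i = 22 + 21 = 43.

Step 2 — fraction explained by component i = λ_i / Σ λ:
  PC1: 22/43 = 0.5116
  PC2: 21/43 = 0.4884

Step 3 — cumulative fraction after k components = (λ_1 + ... + λ_k) / Σ λ:
  k = 1: 22/43 = 0.5116
  k = 2: (22 + 21)/43 = 43/43 = 1

Summary (fraction, with percent):

explained: PC1 0.5116 (51.16%), PC2 0.4884 (48.84%);  cumulative: 0.5116, 1


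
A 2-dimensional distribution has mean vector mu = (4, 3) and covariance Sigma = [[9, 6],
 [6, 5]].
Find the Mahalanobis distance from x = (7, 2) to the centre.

Step 1 — centre the observation: (x - mu) = (3, -1).

Step 2 — invert Sigma. det(Sigma) = 9·5 - (6)² = 9.
  Sigma^{-1} = (1/det) · [[d, -b], [-b, a]] = [[0.5556, -0.6667],
 [-0.6667, 1]].

Step 3 — form the quadratic (x - mu)^T · Sigma^{-1} · (x - mu):
  Sigma^{-1} · (x - mu) = (2.3333, -3).
  (x - mu)^T · [Sigma^{-1} · (x - mu)] = (3)·(2.3333) + (-1)·(-3) = 10.

Step 4 — take square root: d = √(10) ≈ 3.1623.

d(x, mu) = √(10) ≈ 3.1623


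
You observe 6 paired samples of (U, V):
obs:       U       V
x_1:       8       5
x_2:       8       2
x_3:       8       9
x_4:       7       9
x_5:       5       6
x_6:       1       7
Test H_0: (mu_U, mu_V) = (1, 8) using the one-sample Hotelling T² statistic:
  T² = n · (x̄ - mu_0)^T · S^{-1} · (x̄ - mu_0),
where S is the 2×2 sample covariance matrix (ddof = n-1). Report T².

Step 1 — sample mean vector:
  mean(U) = (8 + 8 + 8 + 7 + 5 + 1) / 6 = 37/6 = 6.1667
  mean(V) = (5 + 2 + 9 + 9 + 6 + 7) / 6 = 38/6 = 6.3333
  x̄ = (6.1667, 6.3333),  deviation x̄ - mu_0 = (6.1667, 6.3333) - (1, 8) = (5.1667, -1.6667).

Step 2 — sample covariance matrix, S[i,j] = (1/(n-1)) · Σ_k (x_{k,i} - mean_i) · (x_{k,j} - mean_j), divisor n-1 = 5:
  S[U,U] = ((1.8333)·(1.8333) + (1.8333)·(1.8333) + (1.8333)·(1.8333) + (0.8333)·(0.8333) + (-1.1667)·(-1.1667) + (-5.1667)·(-5.1667)) / 5 = 38.8333/5 = 7.7667
  S[U,V] = ((1.8333)·(-1.3333) + (1.8333)·(-4.3333) + (1.8333)·(2.6667) + (0.8333)·(2.6667) + (-1.1667)·(-0.3333) + (-5.1667)·(0.6667)) / 5 = -6.3333/5 = -1.2667
  S[V,V] = ((-1.3333)·(-1.3333) + (-4.3333)·(-4.3333) + (2.6667)·(2.6667) + (2.6667)·(2.6667) + (-0.3333)·(-0.3333) + (0.6667)·(0.6667)) / 5 = 35.3333/5 = 7.0667
  S = [[7.7667, -1.2667],
 [-1.2667, 7.0667]].

Step 3 — invert S. det(S) = 7.7667·7.0667 - (-1.2667)² = 53.28.
  S^{-1} = (1/det) · [[d, -b], [-b, a]] = [[0.1326, 0.0238],
 [0.0238, 0.1458]].

Step 4 — quadratic form (x̄ - mu_0)^T · S^{-1} · (x̄ - mu_0):
  S^{-1} · (x̄ - mu_0) = (0.6456, -0.1201),
  (x̄ - mu_0)^T · [...] = (5.1667)·(0.6456) + (-1.6667)·(-0.1201) = 3.536.

Step 5 — scale by n: T² = 6 · 3.536 = 21.2162.

T² ≈ 21.2162


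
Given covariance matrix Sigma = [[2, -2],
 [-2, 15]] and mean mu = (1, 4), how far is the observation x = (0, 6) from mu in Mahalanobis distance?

Step 1 — centre the observation: (x - mu) = (-1, 2).

Step 2 — invert Sigma. det(Sigma) = 2·15 - (-2)² = 26.
  Sigma^{-1} = (1/det) · [[d, -b], [-b, a]] = [[0.5769, 0.0769],
 [0.0769, 0.0769]].

Step 3 — form the quadratic (x - mu)^T · Sigma^{-1} · (x - mu):
  Sigma^{-1} · (x - mu) = (-0.4231, 0.0769).
  (x - mu)^T · [Sigma^{-1} · (x - mu)] = (-1)·(-0.4231) + (2)·(0.0769) = 0.5769.

Step 4 — take square root: d = √(0.5769) ≈ 0.7596.

d(x, mu) = √(0.5769) ≈ 0.7596


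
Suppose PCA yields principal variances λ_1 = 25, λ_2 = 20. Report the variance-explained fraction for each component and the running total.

Step 1 — total variance = trace(Sigma) = Σ λ_i = 25 + 20 = 45.

Step 2 — fraction explained by component i = λ_i / Σ λ:
  PC1: 25/45 = 0.5556
  PC2: 20/45 = 0.4444

Step 3 — cumulative fraction after k components = (λ_1 + ... + λ_k) / Σ λ:
  k = 1: 25/45 = 0.5556
  k = 2: (25 + 20)/45 = 45/45 = 1

Summary (fraction, with percent):

explained: PC1 0.5556 (55.56%), PC2 0.4444 (44.44%);  cumulative: 0.5556, 1


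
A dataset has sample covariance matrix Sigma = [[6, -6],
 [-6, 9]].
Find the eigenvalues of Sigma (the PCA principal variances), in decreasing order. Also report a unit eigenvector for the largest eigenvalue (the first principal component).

Step 1 — characteristic polynomial of 2×2 Sigma:
  det(Sigma - λI) = λ² - trace · λ + det = 0.
  trace = 6 + 9 = 15, det = 6·9 - (-6)² = 18.
Step 2 — discriminant:
  Δ = trace² - 4·det = 225 - 72 = 153.
Step 3 — eigenvalues:
  λ = (trace ± √Δ)/2 = (15 ± 12.3693)/2,
  λ_1 = 13.6847,  λ_2 = 1.3153.

Step 4 — unit eigenvector for λ_1: solve (Sigma - λ_1 I)v = 0. First row:
  (6 - 13.6847)·v_x + (-6)·v_y = 0, i.e. (-7.6847)·v_x + (-6)·v_y = 0,
  so v ∝ (b, λ_1 - a) = (-6, 7.6847); multiply by -1 so the first entry is positive: u = (6, -7.6847).
  ||u|| = √((6)² + (-7.6847)²) = √(95.054) ≈ 9.7496,
  v_1 = u/||u|| ≈ (0.6154, -0.7882) (||v_1|| = 1).

λ_1 = 13.6847,  λ_2 = 1.3153;  v_1 ≈ (0.6154, -0.7882)


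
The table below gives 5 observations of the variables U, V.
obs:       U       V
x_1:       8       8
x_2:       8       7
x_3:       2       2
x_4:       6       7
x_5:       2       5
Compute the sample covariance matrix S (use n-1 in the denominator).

Step 1 — column means:
  mean(U) = (8 + 8 + 2 + 6 + 2) / 5 = 26/5 = 5.2
  mean(V) = (8 + 7 + 2 + 7 + 5) / 5 = 29/5 = 5.8

Step 2 — sample covariance S[i,j] = (1/(n-1)) · Σ_k (x_{k,i} - mean_i) · (x_{k,j} - mean_j), with n-1 = 4.
  S[U,U] = ((2.8)·(2.8) + (2.8)·(2.8) + (-3.2)·(-3.2) + (0.8)·(0.8) + (-3.2)·(-3.2)) / 4 = 36.8/4 = 9.2
  S[U,V] = ((2.8)·(2.2) + (2.8)·(1.2) + (-3.2)·(-3.8) + (0.8)·(1.2) + (-3.2)·(-0.8)) / 4 = 25.2/4 = 6.3
  S[V,V] = ((2.2)·(2.2) + (1.2)·(1.2) + (-3.8)·(-3.8) + (1.2)·(1.2) + (-0.8)·(-0.8)) / 4 = 22.8/4 = 5.7

S is symmetric (S[j,i] = S[i,j]). Assembling:

S = [[9.2, 6.3],
 [6.3, 5.7]]


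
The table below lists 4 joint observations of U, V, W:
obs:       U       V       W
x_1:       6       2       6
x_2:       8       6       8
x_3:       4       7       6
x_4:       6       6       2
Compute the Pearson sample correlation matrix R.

Step 1 — column means:
  mean(U) = (6 + 8 + 4 + 6) / 4 = 24/4 = 6
  mean(V) = (2 + 6 + 7 + 6) / 4 = 21/4 = 5.25
  mean(W) = (6 + 8 + 6 + 2) / 4 = 22/4 = 5.5

Step 2 — sample variances and covariances s[i,j] = (1/(n-1)) · Σ_k (x_{k,i} - mean_i) · (x_{k,j} - mean_j), with n-1 = 3:
  s[U,U] = ((0)·(0) + (2)·(2) + (-2)·(-2) + (0)·(0)) / 3 = 8/3 = 2.6667
  s[U,V] = ((0)·(-3.25) + (2)·(0.75) + (-2)·(1.75) + (0)·(0.75)) / 3 = -2/3 = -0.6667
  s[U,W] = ((0)·(0.5) + (2)·(2.5) + (-2)·(0.5) + (0)·(-3.5)) / 3 = 4/3 = 1.3333
  s[V,V] = ((-3.25)·(-3.25) + (0.75)·(0.75) + (1.75)·(1.75) + (0.75)·(0.75)) / 3 = 14.75/3 = 4.9167
  s[V,W] = ((-3.25)·(0.5) + (0.75)·(2.5) + (1.75)·(0.5) + (0.75)·(-3.5)) / 3 = -1.5/3 = -0.5
  s[W,W] = ((0.5)·(0.5) + (2.5)·(2.5) + (0.5)·(0.5) + (-3.5)·(-3.5)) / 3 = 19/3 = 6.3333
  Sample standard deviations s_i = √(s[i,i]):
  s(U) = √(2.6667) = 1.633
  s(V) = √(4.9167) = 2.2174
  s(W) = √(6.3333) = 2.5166

Step 3 — r_{ij} = s_{ij} / (s_i · s_j):
  r[U,U] = 1 (diagonal).
  r[U,V] = -0.6667 / (1.633 · 2.2174) = -0.6667 / 3.6209 = -0.1841
  r[U,W] = 1.3333 / (1.633 · 2.5166) = 1.3333 / 4.1096 = 0.3244
  r[V,V] = 1 (diagonal).
  r[V,W] = -0.5 / (2.2174 · 2.5166) = -0.5 / 5.5802 = -0.0896
  r[W,W] = 1 (diagonal).

R is symmetric with unit diagonal. Assembling:

R = [[1, -0.1841, 0.3244],
 [-0.1841, 1, -0.0896],
 [0.3244, -0.0896, 1]]


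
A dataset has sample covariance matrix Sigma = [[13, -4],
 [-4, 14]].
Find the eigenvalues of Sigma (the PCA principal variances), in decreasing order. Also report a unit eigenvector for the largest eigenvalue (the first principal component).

Step 1 — characteristic polynomial of 2×2 Sigma:
  det(Sigma - λI) = λ² - trace · λ + det = 0.
  trace = 13 + 14 = 27, det = 13·14 - (-4)² = 166.
Step 2 — discriminant:
  Δ = trace² - 4·det = 729 - 664 = 65.
Step 3 — eigenvalues:
  λ = (trace ± √Δ)/2 = (27 ± 8.0623)/2,
  λ_1 = 17.5311,  λ_2 = 9.4689.

Step 4 — unit eigenvector for λ_1: solve (Sigma - λ_1 I)v = 0. First row:
  (13 - 17.5311)·v_x + (-4)·v_y = 0, i.e. (-4.5311)·v_x + (-4)·v_y = 0,
  so v ∝ (b, λ_1 - a) = (-4, 4.5311); multiply by -1 so the first entry is positive: u = (4, -4.5311).
  ||u|| = √((4)² + (-4.5311)²) = √(36.5311) ≈ 6.0441,
  v_1 = u/||u|| ≈ (0.6618, -0.7497) (||v_1|| = 1).

λ_1 = 17.5311,  λ_2 = 9.4689;  v_1 ≈ (0.6618, -0.7497)


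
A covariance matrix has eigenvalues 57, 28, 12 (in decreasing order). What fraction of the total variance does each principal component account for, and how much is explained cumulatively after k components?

Step 1 — total variance = trace(Sigma) = Σ λ_i = 57 + 28 + 12 = 97.

Step 2 — fraction explained by component i = λ_i / Σ λ:
  PC1: 57/97 = 0.5876
  PC2: 28/97 = 0.2887
  PC3: 12/97 = 0.1237

Step 3 — cumulative fraction after k components = (λ_1 + ... + λ_k) / Σ λ:
  k = 1: 57/97 = 0.5876
  k = 2: (57 + 28)/97 = 85/97 = 0.8763
  k = 3: (57 + 28 + 12)/97 = 97/97 = 1

Summary (fraction, with percent):

explained: PC1 0.5876 (58.76%), PC2 0.2887 (28.87%), PC3 0.1237 (12.37%);  cumulative: 0.5876, 0.8763, 1


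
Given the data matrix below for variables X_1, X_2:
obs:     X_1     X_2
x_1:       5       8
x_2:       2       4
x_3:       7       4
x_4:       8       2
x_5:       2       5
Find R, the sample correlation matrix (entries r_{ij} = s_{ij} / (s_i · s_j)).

Step 1 — column means:
  mean(X_1) = (5 + 2 + 7 + 8 + 2) / 5 = 24/5 = 4.8
  mean(X_2) = (8 + 4 + 4 + 2 + 5) / 5 = 23/5 = 4.6

Step 2 — sample variances and covariances s[i,j] = (1/(n-1)) · Σ_k (x_{k,i} - mean_i) · (x_{k,j} - mean_j), with n-1 = 4:
  s[X_1,X_1] = ((0.2)·(0.2) + (-2.8)·(-2.8) + (2.2)·(2.2) + (3.2)·(3.2) + (-2.8)·(-2.8)) / 4 = 30.8/4 = 7.7
  s[X_1,X_2] = ((0.2)·(3.4) + (-2.8)·(-0.6) + (2.2)·(-0.6) + (3.2)·(-2.6) + (-2.8)·(0.4)) / 4 = -8.4/4 = -2.1
  s[X_2,X_2] = ((3.4)·(3.4) + (-0.6)·(-0.6) + (-0.6)·(-0.6) + (-2.6)·(-2.6) + (0.4)·(0.4)) / 4 = 19.2/4 = 4.8
  Sample standard deviations s_i = √(s[i,i]):
  s(X_1) = √(7.7) = 2.7749
  s(X_2) = √(4.8) = 2.1909

Step 3 — r_{ij} = s_{ij} / (s_i · s_j):
  r[X_1,X_1] = 1 (diagonal).
  r[X_1,X_2] = -2.1 / (2.7749 · 2.1909) = -2.1 / 6.0795 = -0.3454
  r[X_2,X_2] = 1 (diagonal).

R is symmetric with unit diagonal. Assembling:

R = [[1, -0.3454],
 [-0.3454, 1]]


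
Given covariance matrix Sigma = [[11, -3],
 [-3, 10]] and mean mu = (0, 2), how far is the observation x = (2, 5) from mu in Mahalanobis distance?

Step 1 — centre the observation: (x - mu) = (2, 3).

Step 2 — invert Sigma. det(Sigma) = 11·10 - (-3)² = 101.
  Sigma^{-1} = (1/det) · [[d, -b], [-b, a]] = [[0.099, 0.0297],
 [0.0297, 0.1089]].

Step 3 — form the quadratic (x - mu)^T · Sigma^{-1} · (x - mu):
  Sigma^{-1} · (x - mu) = (0.2871, 0.3861).
  (x - mu)^T · [Sigma^{-1} · (x - mu)] = (2)·(0.2871) + (3)·(0.3861) = 1.7327.

Step 4 — take square root: d = √(1.7327) ≈ 1.3163.

d(x, mu) = √(1.7327) ≈ 1.3163


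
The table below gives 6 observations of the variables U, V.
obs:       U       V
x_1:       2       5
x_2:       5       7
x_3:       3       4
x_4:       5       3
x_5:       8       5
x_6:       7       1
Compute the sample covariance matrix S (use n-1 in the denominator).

Step 1 — column means:
  mean(U) = (2 + 5 + 3 + 5 + 8 + 7) / 6 = 30/6 = 5
  mean(V) = (5 + 7 + 4 + 3 + 5 + 1) / 6 = 25/6 = 4.1667

Step 2 — sample covariance S[i,j] = (1/(n-1)) · Σ_k (x_{k,i} - mean_i) · (x_{k,j} - mean_j), with n-1 = 5.
  S[U,U] = ((-3)·(-3) + (0)·(0) + (-2)·(-2) + (0)·(0) + (3)·(3) + (2)·(2)) / 5 = 26/5 = 5.2
  S[U,V] = ((-3)·(0.8333) + (0)·(2.8333) + (-2)·(-0.1667) + (0)·(-1.1667) + (3)·(0.8333) + (2)·(-3.1667)) / 5 = -6/5 = -1.2
  S[V,V] = ((0.8333)·(0.8333) + (2.8333)·(2.8333) + (-0.1667)·(-0.1667) + (-1.1667)·(-1.1667) + (0.8333)·(0.8333) + (-3.1667)·(-3.1667)) / 5 = 20.8333/5 = 4.1667

S is symmetric (S[j,i] = S[i,j]). Assembling:

S = [[5.2, -1.2],
 [-1.2, 4.1667]]


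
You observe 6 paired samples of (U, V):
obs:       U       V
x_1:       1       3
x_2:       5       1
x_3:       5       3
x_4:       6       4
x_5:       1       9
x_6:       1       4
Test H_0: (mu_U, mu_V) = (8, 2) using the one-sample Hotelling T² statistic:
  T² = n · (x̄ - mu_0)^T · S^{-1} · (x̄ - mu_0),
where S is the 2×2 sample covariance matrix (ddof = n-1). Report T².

Step 1 — sample mean vector:
  mean(U) = (1 + 5 + 5 + 6 + 1 + 1) / 6 = 19/6 = 3.1667
  mean(V) = (3 + 1 + 3 + 4 + 9 + 4) / 6 = 24/6 = 4
  x̄ = (3.1667, 4),  deviation x̄ - mu_0 = (3.1667, 4) - (8, 2) = (-4.8333, 2).

Step 2 — sample covariance matrix, S[i,j] = (1/(n-1)) · Σ_k (x_{k,i} - mean_i) · (x_{k,j} - mean_j), divisor n-1 = 5:
  S[U,U] = ((-2.1667)·(-2.1667) + (1.8333)·(1.8333) + (1.8333)·(1.8333) + (2.8333)·(2.8333) + (-2.1667)·(-2.1667) + (-2.1667)·(-2.1667)) / 5 = 28.8333/5 = 5.7667
  S[U,V] = ((-2.1667)·(-1) + (1.8333)·(-3) + (1.8333)·(-1) + (2.8333)·(0) + (-2.1667)·(5) + (-2.1667)·(0)) / 5 = -16/5 = -3.2
  S[V,V] = ((-1)·(-1) + (-3)·(-3) + (-1)·(-1) + (0)·(0) + (5)·(5) + (0)·(0)) / 5 = 36/5 = 7.2
  S = [[5.7667, -3.2],
 [-3.2, 7.2]].

Step 3 — invert S. det(S) = 5.7667·7.2 - (-3.2)² = 31.28.
  S^{-1} = (1/det) · [[d, -b], [-b, a]] = [[0.2302, 0.1023],
 [0.1023, 0.1844]].

Step 4 — quadratic form (x̄ - mu_0)^T · S^{-1} · (x̄ - mu_0):
  S^{-1} · (x̄ - mu_0) = (-0.9079, -0.1257),
  (x̄ - mu_0)^T · [...] = (-4.8333)·(-0.9079) + (2)·(-0.1257) = 4.1368.

Step 5 — scale by n: T² = 6 · 4.1368 = 24.821.

T² ≈ 24.821


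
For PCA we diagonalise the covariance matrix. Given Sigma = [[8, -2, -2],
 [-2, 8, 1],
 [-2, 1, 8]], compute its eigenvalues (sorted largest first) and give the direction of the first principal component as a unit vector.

Step 1 — characteristic polynomial p(λ) = det(λI - Sigma) = λ³ - tr·λ² + c_1·λ - det, where tr = trace, c_1 = sum of the principal 2×2 minors, det = det(Sigma):
  tr = 8 + 8 + 8 = 24,
  c_1 = (8·8 - (-2)²) + (8·8 - (-2)²) + (8·8 - (1)²) = 60 + 60 + 63 = 183,
  det = 8·(8·8 - (1)²) - (-2)·((-2)·8 - (1)·(-2)) + (-2)·((-2)·(1) - 8·(-2)) = 8·(63) - (-2)·(-14) + (-2)·(14) = 448.
  So p(λ) = λ³ - 24λ² + 183λ - 448.
Step 2 — look for an integer root (rational root theorem: any rational root is an integer divisor of 448). Testing λ = 7:
  p(7) = 343 - 1176 + 1281 - 448 = 0  ✓
  Dividing out (λ - 7): p(λ) = (λ - 7)(λ² - 17λ + 64).
Step 3 — remaining eigenvalues from the quadratic λ² - 17λ + 64 = 0:
  Δ = 17² - 4·64 = 289 - 256 = 33,  λ = (17 ± √33)/2 = (17 ± 5.7446)/2 ≈ 11.3723 or 5.6277.
  Sorted: λ_1 = 11.3723,  λ_2 = 7,  λ_3 = 5.6277  (check: sum = 24 = tr ✓).

Step 4 — unit eigenvector for λ_1 ≈ 11.3723: v spans the null space of (Sigma - λ_1 I), whose rows are
  r_1 = (-3.3723, -2, -2),  r_2 = (-2, -3.3723, 1),  r_3 = (-2, 1, -3.3723).
  v is orthogonal to every row, so take v ∝ r_1 × r_2 = ((-2)·(1) - (-2)·(-3.3723), (-2)·(-2) - (-3.3723)·(1), (-3.3723)·(-3.3723) - (-2)·(-2)) ≈ (-8.7446, 7.3723, 7.3723).
  Rescale (multiply by -1 so the first nonzero entry is positive): u = (8.7446, -7.3723, -7.3723).
  ||u|| = √((8.7446)² + (-7.3723)² + (-7.3723)²) = √(185.1684) ≈ 13.6077,  v_1 = u/||u|| ≈ (0.6426, -0.5418, -0.5418) (||v_1|| = 1).

λ_1 = 11.3723,  λ_2 = 7,  λ_3 = 5.6277;  v_1 ≈ (0.6426, -0.5418, -0.5418)


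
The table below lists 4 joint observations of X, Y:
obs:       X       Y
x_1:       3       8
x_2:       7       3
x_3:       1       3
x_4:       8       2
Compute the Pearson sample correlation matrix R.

Step 1 — column means:
  mean(X) = (3 + 7 + 1 + 8) / 4 = 19/4 = 4.75
  mean(Y) = (8 + 3 + 3 + 2) / 4 = 16/4 = 4

Step 2 — sample variances and covariances s[i,j] = (1/(n-1)) · Σ_k (x_{k,i} - mean_i) · (x_{k,j} - mean_j), with n-1 = 3:
  s[X,X] = ((-1.75)·(-1.75) + (2.25)·(2.25) + (-3.75)·(-3.75) + (3.25)·(3.25)) / 3 = 32.75/3 = 10.9167
  s[X,Y] = ((-1.75)·(4) + (2.25)·(-1) + (-3.75)·(-1) + (3.25)·(-2)) / 3 = -12/3 = -4
  s[Y,Y] = ((4)·(4) + (-1)·(-1) + (-1)·(-1) + (-2)·(-2)) / 3 = 22/3 = 7.3333
  Sample standard deviations s_i = √(s[i,i]):
  s(X) = √(10.9167) = 3.304
  s(Y) = √(7.3333) = 2.708

Step 3 — r_{ij} = s_{ij} / (s_i · s_j):
  r[X,X] = 1 (diagonal).
  r[X,Y] = -4 / (3.304 · 2.708) = -4 / 8.9474 = -0.4471
  r[Y,Y] = 1 (diagonal).

R is symmetric with unit diagonal. Assembling:

R = [[1, -0.4471],
 [-0.4471, 1]]


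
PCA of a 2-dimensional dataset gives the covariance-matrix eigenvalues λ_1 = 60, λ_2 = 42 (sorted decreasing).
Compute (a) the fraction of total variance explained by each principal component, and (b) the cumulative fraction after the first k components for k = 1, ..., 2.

Step 1 — total variance = trace(Sigma) = Σ λ_i = 60 + 42 = 102.

Step 2 — fraction explained by component i = λ_i / Σ λ:
  PC1: 60/102 = 0.5882
  PC2: 42/102 = 0.4118

Step 3 — cumulative fraction after k components = (λ_1 + ... + λ_k) / Σ λ:
  k = 1: 60/102 = 0.5882
  k = 2: (60 + 42)/102 = 102/102 = 1

Summary (fraction, with percent):

explained: PC1 0.5882 (58.82%), PC2 0.4118 (41.18%);  cumulative: 0.5882, 1


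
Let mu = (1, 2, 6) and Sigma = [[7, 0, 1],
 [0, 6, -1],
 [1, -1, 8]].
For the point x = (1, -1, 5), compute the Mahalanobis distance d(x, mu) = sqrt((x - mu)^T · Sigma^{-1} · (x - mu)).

Step 1 — centre the observation: (x - mu) = (0, -3, -1).

Step 2 — invert Sigma (cofactor / det for 3×3, or solve directly):
  Sigma^{-1} = [[0.1455, -0.0031, -0.0186],
 [-0.0031, 0.1703, 0.0217],
 [-0.0186, 0.0217, 0.13]].

Step 3 — form the quadratic (x - mu)^T · Sigma^{-1} · (x - mu):
  Sigma^{-1} · (x - mu) = (0.0279, -0.5325, -0.195).
  (x - mu)^T · [Sigma^{-1} · (x - mu)] = (0)·(0.0279) + (-3)·(-0.5325) + (-1)·(-0.195) = 1.7926.

Step 4 — take square root: d = √(1.7926) ≈ 1.3389.

d(x, mu) = √(1.7926) ≈ 1.3389


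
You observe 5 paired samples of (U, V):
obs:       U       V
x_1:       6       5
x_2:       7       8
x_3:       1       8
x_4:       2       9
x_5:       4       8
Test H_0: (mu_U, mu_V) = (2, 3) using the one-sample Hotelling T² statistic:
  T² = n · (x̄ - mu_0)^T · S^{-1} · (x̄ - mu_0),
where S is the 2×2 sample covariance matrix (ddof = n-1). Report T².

Step 1 — sample mean vector:
  mean(U) = (6 + 7 + 1 + 2 + 4) / 5 = 20/5 = 4
  mean(V) = (5 + 8 + 8 + 9 + 8) / 5 = 38/5 = 7.6
  x̄ = (4, 7.6),  deviation x̄ - mu_0 = (4, 7.6) - (2, 3) = (2, 4.6).

Step 2 — sample covariance matrix, S[i,j] = (1/(n-1)) · Σ_k (x_{k,i} - mean_i) · (x_{k,j} - mean_j), divisor n-1 = 4:
  S[U,U] = ((2)·(2) + (3)·(3) + (-3)·(-3) + (-2)·(-2) + (0)·(0)) / 4 = 26/4 = 6.5
  S[U,V] = ((2)·(-2.6) + (3)·(0.4) + (-3)·(0.4) + (-2)·(1.4) + (0)·(0.4)) / 4 = -8/4 = -2
  S[V,V] = ((-2.6)·(-2.6) + (0.4)·(0.4) + (0.4)·(0.4) + (1.4)·(1.4) + (0.4)·(0.4)) / 4 = 9.2/4 = 2.3
  S = [[6.5, -2],
 [-2, 2.3]].

Step 3 — invert S. det(S) = 6.5·2.3 - (-2)² = 10.95.
  S^{-1} = (1/det) · [[d, -b], [-b, a]] = [[0.21, 0.1826],
 [0.1826, 0.5936]].

Step 4 — quadratic form (x̄ - mu_0)^T · S^{-1} · (x̄ - mu_0):
  S^{-1} · (x̄ - mu_0) = (1.2603, 3.0959),
  (x̄ - mu_0)^T · [...] = (2)·(1.2603) + (4.6)·(3.0959) = 16.7616.

Step 5 — scale by n: T² = 5 · 16.7616 = 83.8082.

T² ≈ 83.8082


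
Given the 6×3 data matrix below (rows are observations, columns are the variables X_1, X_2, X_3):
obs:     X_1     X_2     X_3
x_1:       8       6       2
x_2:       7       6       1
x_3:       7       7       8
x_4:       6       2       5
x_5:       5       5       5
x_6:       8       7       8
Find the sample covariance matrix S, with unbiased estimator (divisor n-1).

Step 1 — column means:
  mean(X_1) = (8 + 7 + 7 + 6 + 5 + 8) / 6 = 41/6 = 6.8333
  mean(X_2) = (6 + 6 + 7 + 2 + 5 + 7) / 6 = 33/6 = 5.5
  mean(X_3) = (2 + 1 + 8 + 5 + 5 + 8) / 6 = 29/6 = 4.8333

Step 2 — sample covariance S[i,j] = (1/(n-1)) · Σ_k (x_{k,i} - mean_i) · (x_{k,j} - mean_j), with n-1 = 5.
  S[X_1,X_1] = ((1.1667)·(1.1667) + (0.1667)·(0.1667) + (0.1667)·(0.1667) + (-0.8333)·(-0.8333) + (-1.8333)·(-1.8333) + (1.1667)·(1.1667)) / 5 = 6.8333/5 = 1.3667
  S[X_1,X_2] = ((1.1667)·(0.5) + (0.1667)·(0.5) + (0.1667)·(1.5) + (-0.8333)·(-3.5) + (-1.8333)·(-0.5) + (1.1667)·(1.5)) / 5 = 6.5/5 = 1.3
  S[X_1,X_3] = ((1.1667)·(-2.8333) + (0.1667)·(-3.8333) + (0.1667)·(3.1667) + (-0.8333)·(0.1667) + (-1.8333)·(0.1667) + (1.1667)·(3.1667)) / 5 = -0.1667/5 = -0.0333
  S[X_2,X_2] = ((0.5)·(0.5) + (0.5)·(0.5) + (1.5)·(1.5) + (-3.5)·(-3.5) + (-0.5)·(-0.5) + (1.5)·(1.5)) / 5 = 17.5/5 = 3.5
  S[X_2,X_3] = ((0.5)·(-2.8333) + (0.5)·(-3.8333) + (1.5)·(3.1667) + (-3.5)·(0.1667) + (-0.5)·(0.1667) + (1.5)·(3.1667)) / 5 = 5.5/5 = 1.1
  S[X_3,X_3] = ((-2.8333)·(-2.8333) + (-3.8333)·(-3.8333) + (3.1667)·(3.1667) + (0.1667)·(0.1667) + (0.1667)·(0.1667) + (3.1667)·(3.1667)) / 5 = 42.8333/5 = 8.5667

S is symmetric (S[j,i] = S[i,j]). Assembling:

S = [[1.3667, 1.3, -0.0333],
 [1.3, 3.5, 1.1],
 [-0.0333, 1.1, 8.5667]]


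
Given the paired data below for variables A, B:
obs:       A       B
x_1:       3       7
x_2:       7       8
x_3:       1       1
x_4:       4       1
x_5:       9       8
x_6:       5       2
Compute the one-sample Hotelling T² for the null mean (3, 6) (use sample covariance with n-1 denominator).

Step 1 — sample mean vector:
  mean(A) = (3 + 7 + 1 + 4 + 9 + 5) / 6 = 29/6 = 4.8333
  mean(B) = (7 + 8 + 1 + 1 + 8 + 2) / 6 = 27/6 = 4.5
  x̄ = (4.8333, 4.5),  deviation x̄ - mu_0 = (4.8333, 4.5) - (3, 6) = (1.8333, -1.5).

Step 2 — sample covariance matrix, S[i,j] = (1/(n-1)) · Σ_k (x_{k,i} - mean_i) · (x_{k,j} - mean_j), divisor n-1 = 5:
  S[A,A] = ((-1.8333)·(-1.8333) + (2.1667)·(2.1667) + (-3.8333)·(-3.8333) + (-0.8333)·(-0.8333) + (4.1667)·(4.1667) + (0.1667)·(0.1667)) / 5 = 40.8333/5 = 8.1667
  S[A,B] = ((-1.8333)·(2.5) + (2.1667)·(3.5) + (-3.8333)·(-3.5) + (-0.8333)·(-3.5) + (4.1667)·(3.5) + (0.1667)·(-2.5)) / 5 = 33.5/5 = 6.7
  S[B,B] = ((2.5)·(2.5) + (3.5)·(3.5) + (-3.5)·(-3.5) + (-3.5)·(-3.5) + (3.5)·(3.5) + (-2.5)·(-2.5)) / 5 = 61.5/5 = 12.3
  S = [[8.1667, 6.7],
 [6.7, 12.3]].

Step 3 — invert S. det(S) = 8.1667·12.3 - (6.7)² = 55.56.
  S^{-1} = (1/det) · [[d, -b], [-b, a]] = [[0.2214, -0.1206],
 [-0.1206, 0.147]].

Step 4 — quadratic form (x̄ - mu_0)^T · S^{-1} · (x̄ - mu_0):
  S^{-1} · (x̄ - mu_0) = (0.5868, -0.4416),
  (x̄ - mu_0)^T · [...] = (1.8333)·(0.5868) + (-1.5)·(-0.4416) = 1.7381.

Step 5 — scale by n: T² = 6 · 1.7381 = 10.4284.

T² ≈ 10.4284


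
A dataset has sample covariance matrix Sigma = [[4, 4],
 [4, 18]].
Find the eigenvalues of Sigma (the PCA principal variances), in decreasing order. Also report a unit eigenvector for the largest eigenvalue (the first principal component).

Step 1 — characteristic polynomial of 2×2 Sigma:
  det(Sigma - λI) = λ² - trace · λ + det = 0.
  trace = 4 + 18 = 22, det = 4·18 - (4)² = 56.
Step 2 — discriminant:
  Δ = trace² - 4·det = 484 - 224 = 260.
Step 3 — eigenvalues:
  λ = (trace ± √Δ)/2 = (22 ± 16.1245)/2,
  λ_1 = 19.0623,  λ_2 = 2.9377.

Step 4 — unit eigenvector for λ_1: solve (Sigma - λ_1 I)v = 0. First row:
  (4 - 19.0623)·v_x + (4)·v_y = 0, i.e. (-15.0623)·v_x + (4)·v_y = 0,
  so v ∝ (b, λ_1 - a) = (4, 15.0623) = u.
  ||u|| = √((4)² + (15.0623)²) = √(242.8716) ≈ 15.5843,
  v_1 = u/||u|| ≈ (0.2567, 0.9665) (||v_1|| = 1).

λ_1 = 19.0623,  λ_2 = 2.9377;  v_1 ≈ (0.2567, 0.9665)


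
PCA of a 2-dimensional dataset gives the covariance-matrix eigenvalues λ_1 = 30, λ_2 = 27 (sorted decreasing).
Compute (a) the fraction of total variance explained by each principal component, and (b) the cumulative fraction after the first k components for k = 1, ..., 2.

Step 1 — total variance = trace(Sigma) = Σ λ_i = 30 + 27 = 57.

Step 2 — fraction explained by component i = λ_i / Σ λ:
  PC1: 30/57 = 0.5263
  PC2: 27/57 = 0.4737

Step 3 — cumulative fraction after k components = (λ_1 + ... + λ_k) / Σ λ:
  k = 1: 30/57 = 0.5263
  k = 2: (30 + 27)/57 = 57/57 = 1

Summary (fraction, with percent):

explained: PC1 0.5263 (52.63%), PC2 0.4737 (47.37%);  cumulative: 0.5263, 1


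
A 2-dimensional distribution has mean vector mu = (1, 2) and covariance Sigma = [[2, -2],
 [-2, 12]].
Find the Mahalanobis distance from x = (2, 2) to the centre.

Step 1 — centre the observation: (x - mu) = (1, 0).

Step 2 — invert Sigma. det(Sigma) = 2·12 - (-2)² = 20.
  Sigma^{-1} = (1/det) · [[d, -b], [-b, a]] = [[0.6, 0.1],
 [0.1, 0.1]].

Step 3 — form the quadratic (x - mu)^T · Sigma^{-1} · (x - mu):
  Sigma^{-1} · (x - mu) = (0.6, 0.1).
  (x - mu)^T · [Sigma^{-1} · (x - mu)] = (1)·(0.6) + (0)·(0.1) = 0.6.

Step 4 — take square root: d = √(0.6) ≈ 0.7746.

d(x, mu) = √(0.6) ≈ 0.7746


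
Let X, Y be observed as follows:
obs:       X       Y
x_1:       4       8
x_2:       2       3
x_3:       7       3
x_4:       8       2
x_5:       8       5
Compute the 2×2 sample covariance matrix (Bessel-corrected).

Step 1 — column means:
  mean(X) = (4 + 2 + 7 + 8 + 8) / 5 = 29/5 = 5.8
  mean(Y) = (8 + 3 + 3 + 2 + 5) / 5 = 21/5 = 4.2

Step 2 — sample covariance S[i,j] = (1/(n-1)) · Σ_k (x_{k,i} - mean_i) · (x_{k,j} - mean_j), with n-1 = 4.
  S[X,X] = ((-1.8)·(-1.8) + (-3.8)·(-3.8) + (1.2)·(1.2) + (2.2)·(2.2) + (2.2)·(2.2)) / 4 = 28.8/4 = 7.2
  S[X,Y] = ((-1.8)·(3.8) + (-3.8)·(-1.2) + (1.2)·(-1.2) + (2.2)·(-2.2) + (2.2)·(0.8)) / 4 = -6.8/4 = -1.7
  S[Y,Y] = ((3.8)·(3.8) + (-1.2)·(-1.2) + (-1.2)·(-1.2) + (-2.2)·(-2.2) + (0.8)·(0.8)) / 4 = 22.8/4 = 5.7

S is symmetric (S[j,i] = S[i,j]). Assembling:

S = [[7.2, -1.7],
 [-1.7, 5.7]]


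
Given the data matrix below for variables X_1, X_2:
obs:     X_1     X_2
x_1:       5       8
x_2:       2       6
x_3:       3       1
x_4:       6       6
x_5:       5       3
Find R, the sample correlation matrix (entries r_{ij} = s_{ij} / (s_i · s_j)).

Step 1 — column means:
  mean(X_1) = (5 + 2 + 3 + 6 + 5) / 5 = 21/5 = 4.2
  mean(X_2) = (8 + 6 + 1 + 6 + 3) / 5 = 24/5 = 4.8

Step 2 — sample variances and covariances s[i,j] = (1/(n-1)) · Σ_k (x_{k,i} - mean_i) · (x_{k,j} - mean_j), with n-1 = 4:
  s[X_1,X_1] = ((0.8)·(0.8) + (-2.2)·(-2.2) + (-1.2)·(-1.2) + (1.8)·(1.8) + (0.8)·(0.8)) / 4 = 10.8/4 = 2.7
  s[X_1,X_2] = ((0.8)·(3.2) + (-2.2)·(1.2) + (-1.2)·(-3.8) + (1.8)·(1.2) + (0.8)·(-1.8)) / 4 = 5.2/4 = 1.3
  s[X_2,X_2] = ((3.2)·(3.2) + (1.2)·(1.2) + (-3.8)·(-3.8) + (1.2)·(1.2) + (-1.8)·(-1.8)) / 4 = 30.8/4 = 7.7
  Sample standard deviations s_i = √(s[i,i]):
  s(X_1) = √(2.7) = 1.6432
  s(X_2) = √(7.7) = 2.7749

Step 3 — r_{ij} = s_{ij} / (s_i · s_j):
  r[X_1,X_1] = 1 (diagonal).
  r[X_1,X_2] = 1.3 / (1.6432 · 2.7749) = 1.3 / 4.5596 = 0.2851
  r[X_2,X_2] = 1 (diagonal).

R is symmetric with unit diagonal. Assembling:

R = [[1, 0.2851],
 [0.2851, 1]]
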